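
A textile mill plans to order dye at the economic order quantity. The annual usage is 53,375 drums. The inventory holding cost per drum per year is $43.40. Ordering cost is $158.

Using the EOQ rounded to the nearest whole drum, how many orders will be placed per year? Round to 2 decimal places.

85.67 orders per year

Q* = √(2·D·S / H) = √(2·53,375·158 / 43.4) = √388,629.0 ≈ 623.40 → Q = 623
Orders per year = D/Q = 53,375 / 623 = 85.674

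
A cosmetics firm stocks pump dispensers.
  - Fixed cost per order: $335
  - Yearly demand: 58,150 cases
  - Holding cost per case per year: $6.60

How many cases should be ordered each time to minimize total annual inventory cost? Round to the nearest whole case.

EOQ = √(2DS/H) = √(2 × 58,150 × 335 / 6.6)
    = √(5,903,106.06) ≈ 2,429.63

2,430 cases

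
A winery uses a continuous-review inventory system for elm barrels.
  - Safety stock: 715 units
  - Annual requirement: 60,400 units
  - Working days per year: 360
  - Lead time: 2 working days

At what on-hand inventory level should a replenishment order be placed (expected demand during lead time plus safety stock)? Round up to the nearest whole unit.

1,051 units

Daily demand d = 60,400 / 360 = 167.778 units/day
Demand during lead time = 167.778 × 2 = 335.56
Reorder point = 335.56 + 715 = 1,050.56 → round up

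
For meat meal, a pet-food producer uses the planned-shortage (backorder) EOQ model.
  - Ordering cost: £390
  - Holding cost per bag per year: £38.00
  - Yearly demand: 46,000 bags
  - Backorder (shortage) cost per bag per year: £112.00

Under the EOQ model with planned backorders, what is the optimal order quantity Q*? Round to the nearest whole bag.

Basic EOQ = √(2·46,000·390/38) = 971.705
Backorder adjustment √((H+b)/b) = √((38+112)/112) = 1.1573
Q* = 971.705 × 1.1573 ≈ 1,124.53

1,125 bags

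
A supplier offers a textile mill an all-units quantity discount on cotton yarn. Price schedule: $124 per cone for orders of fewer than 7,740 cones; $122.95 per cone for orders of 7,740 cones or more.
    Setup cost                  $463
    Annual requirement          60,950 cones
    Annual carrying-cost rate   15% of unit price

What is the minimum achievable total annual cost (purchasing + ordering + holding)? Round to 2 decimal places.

$7,568,820.95

H₁ = 15%×$124 = $18.6000;  H₂ = 15%×$122.95 = $18.4425
EOQ₁ = √(2×60,950×463/18.6000) = 1,741.95  (< 7,740, feasible at tier 1)
EOQ₂ = √(2×60,950×463/18.4425) = 1,749.37  (< 7,740 → use Q = 7,740 at tier-2 price)
TC(tier 1 (EOQ₁), Q≈1,742.0) = $7,590,200.28
TC(tier 2, Q≈7,740.0) = $7,568,820.95
Minimum at tier 2: $7,568,820.95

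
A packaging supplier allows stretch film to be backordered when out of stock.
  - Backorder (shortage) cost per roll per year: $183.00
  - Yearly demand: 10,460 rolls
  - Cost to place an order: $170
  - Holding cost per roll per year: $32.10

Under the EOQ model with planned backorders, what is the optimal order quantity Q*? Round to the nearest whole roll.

361 rolls

Basic EOQ = √(2·10,460·170/32.1) = 332.853
Backorder adjustment √((H+b)/b) = √((32.1+183)/183) = 1.0842
Q* = 332.853 × 1.0842 ≈ 360.87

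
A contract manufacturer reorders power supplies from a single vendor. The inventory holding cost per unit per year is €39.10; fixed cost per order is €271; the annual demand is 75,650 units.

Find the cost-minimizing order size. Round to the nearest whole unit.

1,024 units

Optimal lot size Q* = (2 × 75,650 × €271 / €39.1)^½ ≈ 1,024.04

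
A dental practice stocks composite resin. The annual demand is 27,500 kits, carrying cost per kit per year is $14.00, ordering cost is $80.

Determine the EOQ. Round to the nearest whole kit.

EOQ = √(2DS/H) = √(2 × 27,500 × 80 / 14)
    = √(314,285.71) ≈ 560.61

561 kits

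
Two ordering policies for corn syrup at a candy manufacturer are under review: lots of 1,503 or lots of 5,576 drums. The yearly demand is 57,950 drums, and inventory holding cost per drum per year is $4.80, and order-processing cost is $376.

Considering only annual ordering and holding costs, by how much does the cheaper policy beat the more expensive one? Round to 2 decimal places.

TC(Q) = (D/Q)S + (Q/2)H
TC(1,503) = (57,950/1,503)×376 + (1,503/2)×4.8 = $18,104.34
TC(5,576) = (57,950/5,576)×376 + (5,576/2)×4.8 = $17,290.08
Cheaper: Q = 5,576.  Difference = $814.26

$814.26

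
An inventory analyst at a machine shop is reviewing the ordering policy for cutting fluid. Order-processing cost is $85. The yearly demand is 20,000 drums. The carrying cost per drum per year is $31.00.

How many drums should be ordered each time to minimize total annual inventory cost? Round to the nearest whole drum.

EOQ = √(2DS/H) = √(2 × 20,000 × 85 / 31)
    = √(109,677.42) ≈ 331.18

331 drums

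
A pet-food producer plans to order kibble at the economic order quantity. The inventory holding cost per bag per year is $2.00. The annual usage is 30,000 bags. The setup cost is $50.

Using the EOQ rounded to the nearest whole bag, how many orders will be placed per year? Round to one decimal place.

Q* = √(2·D·S / H) = √(2·30,000·50 / 2) = √1,500,000.0 ≈ 1,224.74 → Q = 1,225
Orders per year = D/Q = 30,000 / 1,225 = 24.490

24.5 orders per year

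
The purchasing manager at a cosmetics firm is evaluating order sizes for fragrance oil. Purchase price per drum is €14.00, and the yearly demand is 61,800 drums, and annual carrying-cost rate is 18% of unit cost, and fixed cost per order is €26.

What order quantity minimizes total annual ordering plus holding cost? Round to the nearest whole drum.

Holding cost per drum per year: H = 18% × €14 = €2.5200
2DS/H = 2·61,800·26/2.52 = 1,275,238.10
EOQ = √1,275,238.10 ≈ 1,129.26

1,129 drums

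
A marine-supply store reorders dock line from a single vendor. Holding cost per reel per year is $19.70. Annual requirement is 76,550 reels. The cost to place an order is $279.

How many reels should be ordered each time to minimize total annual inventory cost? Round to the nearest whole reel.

Optimal lot size Q* = (2 × 76,550 × $279 / $19.7)^½ ≈ 1,472.50

1,473 reels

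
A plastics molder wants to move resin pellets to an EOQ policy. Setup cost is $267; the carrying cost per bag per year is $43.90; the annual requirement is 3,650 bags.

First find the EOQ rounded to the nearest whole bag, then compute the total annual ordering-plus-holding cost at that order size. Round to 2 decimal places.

2DS/H = 2·3,650·267/43.9 = 44,398.63
EOQ = √44,398.63 ≈ 210.71 → Q = 211 bags
Ordering: D/Q × S = 3,650/211 × $267 = $4,618.72
Holding:  Q/2 × H = 211/2 × $43.9 = $4,631.45
Total = $4,618.72 + $4,631.45 = $9,250.17

$9,250.17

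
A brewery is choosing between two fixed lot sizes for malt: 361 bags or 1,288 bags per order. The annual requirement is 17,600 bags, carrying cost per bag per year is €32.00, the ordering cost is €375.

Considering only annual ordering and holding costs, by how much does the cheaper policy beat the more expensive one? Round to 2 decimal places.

For each Q, cost = (D/Q)·S + (Q/2)·H.
TC(361) = (17,600/361)×375 + (361/2)×32 = €24,058.55
TC(1,288) = (17,600/1,288)×375 + (1,288/2)×32 = €25,732.22
Cheaper: Q = 361.  Difference = €1,673.68

€1,673.68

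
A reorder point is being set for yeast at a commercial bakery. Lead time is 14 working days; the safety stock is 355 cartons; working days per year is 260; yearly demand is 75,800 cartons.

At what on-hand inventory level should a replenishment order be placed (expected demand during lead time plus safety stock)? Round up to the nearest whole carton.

4,437 cartons

Daily demand d = 75,800 / 260 = 291.538 cartons/day
Demand during lead time = 291.538 × 14 = 4,081.54
Reorder point = 4,081.54 + 355 = 4,436.54 → round up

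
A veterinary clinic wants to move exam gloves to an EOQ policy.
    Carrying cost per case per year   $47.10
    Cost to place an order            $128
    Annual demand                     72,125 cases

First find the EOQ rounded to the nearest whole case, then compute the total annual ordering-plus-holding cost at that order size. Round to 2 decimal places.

Optimal lot size Q* = (2 × 72,125 × $128 / $47.1)^½ ≈ 626.11 → Q = 626 cases
Annual ordering cost = (D/Q)·S = (72,125/626) × 128 = $14,747.60
Annual holding cost  = (Q/2)·H = (626/2) × 47.1 = $14,742.30
Total = $14,747.60 + $14,742.30 = $29,489.90

$29,489.90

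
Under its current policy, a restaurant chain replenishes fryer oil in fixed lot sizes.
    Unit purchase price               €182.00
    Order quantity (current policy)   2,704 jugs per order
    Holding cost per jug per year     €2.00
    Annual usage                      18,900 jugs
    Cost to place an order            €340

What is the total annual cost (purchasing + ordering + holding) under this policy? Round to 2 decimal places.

€3,444,880.48

Annual ordering cost = (D/Q)·S = (18,900/2,704) × 340 = €2,376.48
Annual holding cost  = (Q/2)·H = (2,704/2) × 2 = €2,704.00
Purchase cost = D·C = 18,900 × 182 = €3,439,800.00
Total = €2,376.48 + €2,704.00 + €3,439,800.00 = €3,444,880.48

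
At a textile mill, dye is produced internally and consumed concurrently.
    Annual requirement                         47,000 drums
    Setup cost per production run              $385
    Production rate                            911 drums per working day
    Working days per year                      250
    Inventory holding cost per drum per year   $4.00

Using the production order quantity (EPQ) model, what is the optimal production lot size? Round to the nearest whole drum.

3,376 drums

d = 47,000/250 = 188.0000 drums/day;  effective holding cost H(1 − d/p) = 4·(1 − 188.0000/911) = 3.17453
Q* = √(2DS / H_eff) = √(2·47,000·385 / 3.17453) ≈ 3,376.40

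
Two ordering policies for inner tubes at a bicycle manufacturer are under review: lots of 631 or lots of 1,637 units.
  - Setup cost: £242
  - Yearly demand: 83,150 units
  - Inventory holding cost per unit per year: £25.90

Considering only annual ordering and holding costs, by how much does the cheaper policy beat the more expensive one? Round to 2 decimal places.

For each Q, cost = (D/Q)·S + (Q/2)·H.
TC(631) = (83,150/631)×242 + (631/2)×25.9 = £40,060.99
TC(1,637) = (83,150/1,637)×242 + (1,637/2)×25.9 = £33,491.33
Cheaper: Q = 1,637.  Difference = £6,569.66

£6,569.66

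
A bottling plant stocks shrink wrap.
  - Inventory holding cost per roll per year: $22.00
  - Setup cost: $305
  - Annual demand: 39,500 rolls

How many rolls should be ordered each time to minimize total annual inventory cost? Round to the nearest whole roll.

Q* = √(2·D·S / H) = √(2·39,500·305 / 22) = √1,095,227.3 ≈ 1,046.53

1,047 rolls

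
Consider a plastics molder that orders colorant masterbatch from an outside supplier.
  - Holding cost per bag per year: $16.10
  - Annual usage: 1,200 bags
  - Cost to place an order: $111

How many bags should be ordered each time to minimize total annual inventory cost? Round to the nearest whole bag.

129 bags

Optimal lot size Q* = (2 × 1,200 × $111 / $16.1)^½ ≈ 128.63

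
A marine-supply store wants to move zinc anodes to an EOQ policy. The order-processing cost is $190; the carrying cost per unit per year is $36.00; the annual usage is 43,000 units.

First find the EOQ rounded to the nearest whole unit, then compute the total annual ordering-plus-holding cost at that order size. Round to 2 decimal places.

$24,253.66

Optimal lot size Q* = (2 × 43,000 × $190 / $36)^½ ≈ 673.71 → Q = 674 units
Ordering: D/Q × S = 43,000/674 × $190 = $12,121.66
Holding:  Q/2 × H = 674/2 × $36 = $12,132.00
Total = $12,121.66 + $12,132.00 = $24,253.66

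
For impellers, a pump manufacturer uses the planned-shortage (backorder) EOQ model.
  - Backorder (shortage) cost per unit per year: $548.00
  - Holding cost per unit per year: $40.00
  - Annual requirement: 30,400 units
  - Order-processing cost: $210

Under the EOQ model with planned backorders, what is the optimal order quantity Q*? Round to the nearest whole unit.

585 units

Basic EOQ = √(2·30,400·210/40) = 564.978
Backorder adjustment √((H+b)/b) = √((40+548)/548) = 1.0359
Q* = 564.978 × 1.0359 ≈ 585.23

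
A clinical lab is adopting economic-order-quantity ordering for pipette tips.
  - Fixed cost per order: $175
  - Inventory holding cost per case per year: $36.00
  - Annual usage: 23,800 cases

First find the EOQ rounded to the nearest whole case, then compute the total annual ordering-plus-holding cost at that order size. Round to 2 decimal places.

$17,317.04

2DS/H = 2·23,800·175/36 = 231,388.89
EOQ = √231,388.89 ≈ 481.03 → Q = 481 cases
Annual ordering cost = (D/Q)·S = (23,800/481) × 175 = $8,659.04
Annual holding cost  = (Q/2)·H = (481/2) × 36 = $8,658.00
Total = $8,659.04 + $8,658.00 = $17,317.04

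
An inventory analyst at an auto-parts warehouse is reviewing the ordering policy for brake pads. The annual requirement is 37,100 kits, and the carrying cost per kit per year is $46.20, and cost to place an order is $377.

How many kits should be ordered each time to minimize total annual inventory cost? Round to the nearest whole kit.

778 kits

Q* = √(2·D·S / H) = √(2·37,100·377 / 46.2) = √605,484.8 ≈ 778.13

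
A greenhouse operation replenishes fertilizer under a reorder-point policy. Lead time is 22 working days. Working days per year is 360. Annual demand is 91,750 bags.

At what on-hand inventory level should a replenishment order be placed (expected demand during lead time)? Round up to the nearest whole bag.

5,607 bags

Daily demand d = 91,750 / 360 = 254.861 bags/day
Demand during lead time = 254.861 × 22 = 5,606.94
Reorder point = 5,606.94 → round up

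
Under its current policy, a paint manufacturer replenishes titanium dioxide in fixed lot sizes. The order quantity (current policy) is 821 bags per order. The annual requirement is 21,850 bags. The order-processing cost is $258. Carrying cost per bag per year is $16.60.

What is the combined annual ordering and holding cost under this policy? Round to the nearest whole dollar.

Orders/yr = 21,850/821 = 26.614; ordering cost = 26.614 × $258 = $6,866.38
Average inventory = 821/2 = 410.5; holding cost = 410.5 × $16.6 = $6,814.30
Total = $6,866.38 + $6,814.30 = $13,680.68

$13,681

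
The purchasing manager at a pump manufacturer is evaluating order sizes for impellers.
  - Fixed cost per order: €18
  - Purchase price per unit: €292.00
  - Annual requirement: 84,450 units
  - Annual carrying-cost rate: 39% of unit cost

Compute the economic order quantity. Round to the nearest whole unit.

163 units

Carrying cost H = €292 × 39% = €113.8800/unit/yr
Q* = √(2·D·S / H) = √(2·84,450·18 / 113.88) = √26,696.5 ≈ 163.39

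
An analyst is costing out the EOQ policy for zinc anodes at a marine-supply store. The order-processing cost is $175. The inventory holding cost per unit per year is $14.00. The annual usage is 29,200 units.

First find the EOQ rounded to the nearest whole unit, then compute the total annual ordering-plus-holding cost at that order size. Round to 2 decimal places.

Q* = √(2·D·S / H) = √(2·29,200·175 / 14) = √730,000.0 ≈ 854.40 → Q = 854 units
Orders/yr = 29,200/854 = 34.192; ordering cost = 34.192 × $175 = $5,983.61
Average inventory = 854/2 = 427; holding cost = 427 × $14 = $5,978.00
Total = $5,983.61 + $5,978.00 = $11,961.61

$11,961.61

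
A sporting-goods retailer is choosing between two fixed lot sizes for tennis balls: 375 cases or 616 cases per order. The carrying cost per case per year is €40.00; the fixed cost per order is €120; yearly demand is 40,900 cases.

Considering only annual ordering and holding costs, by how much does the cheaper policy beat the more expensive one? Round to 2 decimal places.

Annual cost at Q: ordering D·S/Q plus holding Q·H/2.
TC(375) = (40,900/375)×120 + (375/2)×40 = €20,588.00
TC(616) = (40,900/616)×120 + (616/2)×40 = €20,287.53
Cheaper: Q = 616.  Difference = €300.47

€300.47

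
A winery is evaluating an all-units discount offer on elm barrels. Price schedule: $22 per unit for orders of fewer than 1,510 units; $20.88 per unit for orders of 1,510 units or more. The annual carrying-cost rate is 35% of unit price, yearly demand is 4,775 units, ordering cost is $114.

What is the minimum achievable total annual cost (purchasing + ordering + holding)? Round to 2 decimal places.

H₁ = 35%×$22 = $7.7000;  H₂ = 35%×$20.88 = $7.3080
EOQ₁ = √(2×4,775×114/7.7000) = 376.02  (< 1,510, feasible at tier 1)
EOQ₂ = √(2×4,775×114/7.3080) = 385.97  (< 1,510 → use Q = 1,510 at tier-2 price)
TC(tier 1 (EOQ₁), Q≈376.0) = $107,945.34
TC(tier 2, Q≈1,510.0) = $105,580.04
Minimum at tier 2: $105,580.04

$105,580.04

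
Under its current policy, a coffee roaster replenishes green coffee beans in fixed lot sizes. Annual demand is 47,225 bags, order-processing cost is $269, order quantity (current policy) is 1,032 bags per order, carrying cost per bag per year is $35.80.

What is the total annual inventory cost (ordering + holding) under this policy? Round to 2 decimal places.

$30,782.42

Orders/yr = 47,225/1,032 = 45.761; ordering cost = 45.761 × $269 = $12,309.62
Average inventory = 1,032/2 = 516; holding cost = 516 × $35.8 = $18,472.80
Total = $12,309.62 + $18,472.80 = $30,782.42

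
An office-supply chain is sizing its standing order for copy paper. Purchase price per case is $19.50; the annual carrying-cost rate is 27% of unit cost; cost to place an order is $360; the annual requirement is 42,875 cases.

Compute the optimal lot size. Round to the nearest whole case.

Holding cost per case per year: H = 27% × $19.5 = $5.2650
2DS/H = 2·42,875·360/5.265 = 5,863,247.86
EOQ = √5,863,247.86 ≈ 2,421.41

2,421 cases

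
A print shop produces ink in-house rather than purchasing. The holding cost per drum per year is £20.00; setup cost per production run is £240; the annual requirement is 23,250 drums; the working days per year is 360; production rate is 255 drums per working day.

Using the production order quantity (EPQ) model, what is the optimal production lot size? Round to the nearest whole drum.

864 drums

Daily demand d = 23,250/360 = 64.583; p = 255; 1 − d/p = 0.74673
EPQ = √(2DS / (H(1 − d/p)))
    = √(2 × 23,250 × 240 / (20 × 0.74673)) ≈ 864.44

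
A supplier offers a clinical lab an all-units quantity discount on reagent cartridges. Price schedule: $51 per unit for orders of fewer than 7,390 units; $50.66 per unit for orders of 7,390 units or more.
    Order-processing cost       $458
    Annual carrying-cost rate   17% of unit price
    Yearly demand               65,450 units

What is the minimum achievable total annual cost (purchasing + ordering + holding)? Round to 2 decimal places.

$3,351,575.38

H₁ = 17%×$51 = $8.6700;  H₂ = 17%×$50.66 = $8.6122
EOQ₁ = √(2×65,450×458/8.6700) = 2,629.62  (< 7,390, feasible at tier 1)
EOQ₂ = √(2×65,450×458/8.6122) = 2,638.43  (< 7,390 → use Q = 7,390 at tier-2 price)
TC(tier 1 (EOQ₁), Q≈2,629.6) = $3,360,748.81
TC(tier 2, Q≈7,390.0) = $3,351,575.38
Minimum at tier 2: $3,351,575.38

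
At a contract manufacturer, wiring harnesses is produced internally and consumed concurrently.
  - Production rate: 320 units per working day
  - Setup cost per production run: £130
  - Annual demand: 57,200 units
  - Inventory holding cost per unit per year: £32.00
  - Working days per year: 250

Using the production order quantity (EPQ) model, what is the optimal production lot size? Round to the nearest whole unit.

1,277 units

d = 57,200/250 = 228.8000 units/day;  effective holding cost H(1 − d/p) = 32·(1 − 228.8000/320) = 9.12000
Q* = √(2DS / H_eff) = √(2·57,200·130 / 9.12000) ≈ 1,276.99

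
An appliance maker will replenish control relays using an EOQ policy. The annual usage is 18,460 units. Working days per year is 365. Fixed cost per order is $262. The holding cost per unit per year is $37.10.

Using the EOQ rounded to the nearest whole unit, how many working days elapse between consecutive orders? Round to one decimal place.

10.1 days

2DS/H = 2·18,460·262/37.1 = 260,728.84
EOQ = √260,728.84 ≈ 510.62 → Q = 511 units
T = Q/D × 365 days = 511/18,460 × 365 = 10.104 days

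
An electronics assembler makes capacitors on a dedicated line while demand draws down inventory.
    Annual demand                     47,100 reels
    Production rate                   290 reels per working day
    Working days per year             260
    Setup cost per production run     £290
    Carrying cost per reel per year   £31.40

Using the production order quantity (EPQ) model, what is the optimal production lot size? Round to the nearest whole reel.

d = 47,100/260 = 181.1538 reels/day;  effective holding cost H(1 − d/p) = 31.4·(1 − 181.1538/290) = 11.78541
Q* = √(2DS / H_eff) = √(2·47,100·290 / 11.78541) ≈ 1,522.48

1,522 reels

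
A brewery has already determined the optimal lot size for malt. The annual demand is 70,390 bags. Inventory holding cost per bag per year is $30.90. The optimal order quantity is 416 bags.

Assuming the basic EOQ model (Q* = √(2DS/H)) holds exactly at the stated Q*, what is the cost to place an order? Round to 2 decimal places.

Since Q* = (2DS/H)^½, squaring gives Q*²·H = 2DS.
S = Q²H / (2D) = 416² × 30.9 / (2 × 70,390) = 37.9843

$37.98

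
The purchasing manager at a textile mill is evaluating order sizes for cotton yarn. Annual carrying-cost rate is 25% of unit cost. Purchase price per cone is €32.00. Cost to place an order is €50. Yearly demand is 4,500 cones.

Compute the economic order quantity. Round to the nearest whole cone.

Holding cost per cone per year: H = 25% × €32 = €8.0000
Q* = √(2·D·S / H) = √(2·4,500·50 / 8) = √56,250.0 ≈ 237.17

237 cones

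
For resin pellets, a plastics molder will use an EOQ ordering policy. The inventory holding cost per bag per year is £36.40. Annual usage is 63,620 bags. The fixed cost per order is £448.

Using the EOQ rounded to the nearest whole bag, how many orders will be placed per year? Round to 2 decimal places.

EOQ = √(2DS/H) = √(2 × 63,620 × 448 / 36.4)
    = √(1,566,030.77) ≈ 1,251.41 → Q = 1,251
Orders per year = D/Q = 63,620 / 1,251 = 50.855

50.86 orders per year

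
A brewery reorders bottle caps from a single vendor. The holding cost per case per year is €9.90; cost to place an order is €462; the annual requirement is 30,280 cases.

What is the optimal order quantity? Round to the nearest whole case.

1,681 cases

EOQ = √(2DS/H) = √(2 × 30,280 × 462 / 9.9)
    = √(2,826,133.33) ≈ 1,681.11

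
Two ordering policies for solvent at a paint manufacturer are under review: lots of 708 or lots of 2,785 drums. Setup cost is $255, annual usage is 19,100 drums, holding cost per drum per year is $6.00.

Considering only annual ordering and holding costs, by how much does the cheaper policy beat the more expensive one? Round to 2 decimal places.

For each Q, cost = (D/Q)·S + (Q/2)·H.
TC(708) = (19,100/708)×255 + (708/2)×6 = $9,003.24
TC(2,785) = (19,100/2,785)×255 + (2,785/2)×6 = $10,103.83
|ΔTC| = |$9,003.24 − $10,103.83| = $1,100.60

$1,100.60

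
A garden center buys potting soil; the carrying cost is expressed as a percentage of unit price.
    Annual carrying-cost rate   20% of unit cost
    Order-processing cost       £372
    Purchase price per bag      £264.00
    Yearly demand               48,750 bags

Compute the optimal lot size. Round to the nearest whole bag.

Holding cost per bag per year: H = 20% × £264 = £52.8000
2DS/H = 2·48,750·372/52.8 = 686,931.82
EOQ = √686,931.82 ≈ 828.81

829 bags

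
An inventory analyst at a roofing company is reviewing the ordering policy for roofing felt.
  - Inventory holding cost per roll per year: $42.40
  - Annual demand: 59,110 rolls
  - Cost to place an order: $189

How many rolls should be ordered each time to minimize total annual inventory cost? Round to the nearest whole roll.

726 rolls

Q* = √(2·D·S / H) = √(2·59,110·189 / 42.4) = √526,971.2 ≈ 725.93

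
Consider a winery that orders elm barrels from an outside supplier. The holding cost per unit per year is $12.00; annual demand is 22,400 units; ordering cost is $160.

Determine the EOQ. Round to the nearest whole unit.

773 units

Q* = √(2·D·S / H) = √(2·22,400·160 / 12) = √597,333.3 ≈ 772.87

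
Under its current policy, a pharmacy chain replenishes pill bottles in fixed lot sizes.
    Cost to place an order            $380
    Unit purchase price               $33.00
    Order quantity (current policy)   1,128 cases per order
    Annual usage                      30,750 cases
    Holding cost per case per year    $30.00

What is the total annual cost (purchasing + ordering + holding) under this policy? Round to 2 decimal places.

Ordering: D/Q × S = 30,750/1,128 × $380 = $10,359.04
Holding:  Q/2 × H = 1,128/2 × $30 = $16,920.00
Purchase cost = D·C = 30,750 × 33 = $1,014,750.00
Total = $10,359.04 + $16,920.00 + $1,014,750.00 = $1,042,029.04

$1,042,029.04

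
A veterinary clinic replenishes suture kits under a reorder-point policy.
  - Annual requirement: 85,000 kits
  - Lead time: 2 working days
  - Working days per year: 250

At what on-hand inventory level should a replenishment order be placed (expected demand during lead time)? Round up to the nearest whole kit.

Daily demand d = 85,000 / 250 = 340.000 kits/day
Demand during lead time = 340.000 × 2 = 680.00
Reorder point = 680.00 → round up

680 kits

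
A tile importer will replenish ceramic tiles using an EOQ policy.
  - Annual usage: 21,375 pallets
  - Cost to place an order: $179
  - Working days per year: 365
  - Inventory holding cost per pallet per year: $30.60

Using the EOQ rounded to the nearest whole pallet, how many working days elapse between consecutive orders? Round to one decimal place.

Optimal lot size Q* = (2 × 21,375 × $179 / $30.6)^½ ≈ 500.07 → Q = 500 pallets
Days between orders = 365 / (D/Q) = 365 / 42.750 ≈ 8.538

8.5 days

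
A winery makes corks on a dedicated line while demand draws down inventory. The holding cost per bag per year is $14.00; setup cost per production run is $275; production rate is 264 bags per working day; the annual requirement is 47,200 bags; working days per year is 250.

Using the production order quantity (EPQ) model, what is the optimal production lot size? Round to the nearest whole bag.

2,551 bags

d = 47,200/250 = 188.8000 bags/day;  effective holding cost H(1 − d/p) = 14·(1 − 188.8000/264) = 3.98788
Q* = √(2DS / H_eff) = √(2·47,200·275 / 3.98788) ≈ 2,551.42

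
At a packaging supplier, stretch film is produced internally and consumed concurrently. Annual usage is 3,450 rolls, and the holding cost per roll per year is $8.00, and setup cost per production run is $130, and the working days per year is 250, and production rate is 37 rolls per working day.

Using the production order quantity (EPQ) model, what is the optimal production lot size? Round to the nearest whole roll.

423 rolls

d = 3,450/250 = 13.8000 rolls/day;  effective holding cost H(1 − d/p) = 8·(1 − 13.8000/37) = 5.01622
Q* = √(2DS / H_eff) = √(2·3,450·130 / 5.01622) ≈ 422.87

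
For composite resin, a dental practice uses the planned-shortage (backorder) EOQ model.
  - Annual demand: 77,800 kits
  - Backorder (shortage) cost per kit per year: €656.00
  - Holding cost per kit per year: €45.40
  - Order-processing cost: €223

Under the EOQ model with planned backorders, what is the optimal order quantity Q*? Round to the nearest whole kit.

904 kits

Basic EOQ = √(2·77,800·223/45.4) = 874.237
Backorder adjustment √((H+b)/b) = √((45.4+656)/656) = 1.0340
Q* = 874.237 × 1.0340 ≈ 903.98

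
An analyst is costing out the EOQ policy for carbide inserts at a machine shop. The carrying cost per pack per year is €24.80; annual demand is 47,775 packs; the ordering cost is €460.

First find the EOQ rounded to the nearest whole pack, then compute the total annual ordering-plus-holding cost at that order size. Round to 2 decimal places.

€33,015.67

EOQ = √(2DS/H) = √(2 × 47,775 × 460 / 24.8)
    = √(1,772,298.39) ≈ 1,331.28 → Q = 1,331 packs
Ordering: D/Q × S = 47,775/1,331 × €460 = €16,511.27
Holding:  Q/2 × H = 1,331/2 × €24.8 = €16,504.40
Total = €16,511.27 + €16,504.40 = €33,015.67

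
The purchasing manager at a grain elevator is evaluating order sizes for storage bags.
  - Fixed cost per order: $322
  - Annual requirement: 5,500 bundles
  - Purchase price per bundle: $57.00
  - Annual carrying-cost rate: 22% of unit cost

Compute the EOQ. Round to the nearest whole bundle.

Holding cost per bundle per year: H = 22% × $57 = $12.5400
EOQ = √(2DS/H) = √(2 × 5,500 × 322 / 12.54)
    = √(282,456.14) ≈ 531.47

531 bundles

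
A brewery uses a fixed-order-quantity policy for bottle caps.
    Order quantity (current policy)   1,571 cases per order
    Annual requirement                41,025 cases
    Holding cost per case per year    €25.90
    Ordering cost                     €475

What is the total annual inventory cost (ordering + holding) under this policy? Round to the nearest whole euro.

€32,749

Orders/yr = 41,025/1,571 = 26.114; ordering cost = 26.114 × €475 = €12,404.12
Average inventory = 1,571/2 = 785.5; holding cost = 785.5 × €25.9 = €20,344.45
Total = €12,404.12 + €20,344.45 = €32,748.57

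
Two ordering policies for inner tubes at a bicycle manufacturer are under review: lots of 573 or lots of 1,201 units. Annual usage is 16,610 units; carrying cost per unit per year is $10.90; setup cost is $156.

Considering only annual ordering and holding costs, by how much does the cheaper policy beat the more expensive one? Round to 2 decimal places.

Annual cost at Q: ordering D·S/Q plus holding Q·H/2.
TC(573) = (16,610/573)×156 + (573/2)×10.9 = $7,644.94
TC(1,201) = (16,610/1,201)×156 + (1,201/2)×10.9 = $8,702.95
Cheaper: Q = 573.  Difference = $1,058.01

$1,058.01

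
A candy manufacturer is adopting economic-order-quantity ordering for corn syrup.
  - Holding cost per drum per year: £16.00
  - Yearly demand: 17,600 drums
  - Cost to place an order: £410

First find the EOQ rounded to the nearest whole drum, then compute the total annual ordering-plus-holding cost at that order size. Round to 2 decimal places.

£15,195.79

Optimal lot size Q* = (2 × 17,600 × £410 / £16)^½ ≈ 949.74 → Q = 950 drums
Annual ordering cost = (D/Q)·S = (17,600/950) × 410 = £7,595.79
Annual holding cost  = (Q/2)·H = (950/2) × 16 = £7,600.00
Total = £7,595.79 + £7,600.00 = £15,195.79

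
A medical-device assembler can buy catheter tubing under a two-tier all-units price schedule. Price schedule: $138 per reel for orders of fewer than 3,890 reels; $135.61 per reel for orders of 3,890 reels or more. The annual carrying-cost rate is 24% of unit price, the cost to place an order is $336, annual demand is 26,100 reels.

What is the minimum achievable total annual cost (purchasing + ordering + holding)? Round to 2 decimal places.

$3,604,978.14

H₁ = 24%×$138 = $33.1200;  H₂ = 24%×$135.61 = $32.5464
EOQ₁ = √(2×26,100×336/33.1200) = 727.71  (< 3,890, feasible at tier 1)
EOQ₂ = √(2×26,100×336/32.5464) = 734.10  (< 3,890 → use Q = 3,890 at tier-2 price)
TC(tier 1 (EOQ₁), Q≈727.7) = $3,625,901.83
TC(tier 2, Q≈3,890.0) = $3,604,978.14
Minimum at tier 2: $3,604,978.14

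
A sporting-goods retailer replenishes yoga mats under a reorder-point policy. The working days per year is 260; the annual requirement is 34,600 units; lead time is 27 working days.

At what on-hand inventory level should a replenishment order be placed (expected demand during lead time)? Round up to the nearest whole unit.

Daily demand d = 34,600 / 260 = 133.077 units/day
Demand during lead time = 133.077 × 27 = 3,593.08
Reorder point = 3,593.08 → round up

3,594 units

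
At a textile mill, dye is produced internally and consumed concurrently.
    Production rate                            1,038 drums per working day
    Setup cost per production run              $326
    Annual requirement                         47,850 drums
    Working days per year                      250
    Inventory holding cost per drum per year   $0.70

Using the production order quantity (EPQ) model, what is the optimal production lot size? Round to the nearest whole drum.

7,392 drums

Daily demand d = 47,850/250 = 191.400; p = 1038; 1 − d/p = 0.81561
EPQ = √(2DS / (H(1 − d/p)))
    = √(2 × 47,850 × 326 / (0.7 × 0.81561)) ≈ 7,392.23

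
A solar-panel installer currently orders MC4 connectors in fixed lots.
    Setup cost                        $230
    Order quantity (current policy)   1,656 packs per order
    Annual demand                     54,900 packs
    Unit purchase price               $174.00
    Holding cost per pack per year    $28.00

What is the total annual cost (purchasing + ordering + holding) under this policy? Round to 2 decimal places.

Annual ordering cost = (D/Q)·S = (54,900/1,656) × 230 = $7,625.00
Annual holding cost  = (Q/2)·H = (1,656/2) × 28 = $23,184.00
Purchase cost = D·C = 54,900 × 174 = $9,552,600.00
Total = $7,625.00 + $23,184.00 + $9,552,600.00 = $9,583,409.00

$9,583,409.00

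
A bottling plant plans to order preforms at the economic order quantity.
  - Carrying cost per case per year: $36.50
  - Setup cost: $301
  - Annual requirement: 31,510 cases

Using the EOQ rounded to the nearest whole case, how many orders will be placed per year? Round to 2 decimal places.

43.70 orders per year

EOQ = √(2DS/H) = √(2 × 31,510 × 301 / 36.5)
    = √(519,699.18) ≈ 720.90 → Q = 721
N = D/Q = 31,510/721 ≈ 43.703 orders/yr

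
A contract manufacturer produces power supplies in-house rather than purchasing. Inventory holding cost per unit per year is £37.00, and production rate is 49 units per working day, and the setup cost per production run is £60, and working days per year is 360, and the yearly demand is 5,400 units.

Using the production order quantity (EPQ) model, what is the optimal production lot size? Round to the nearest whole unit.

d = 5,400/360 = 15.0000 units/day;  effective holding cost H(1 − d/p) = 37·(1 − 15.0000/49) = 25.67347
Q* = √(2DS / H_eff) = √(2·5,400·60 / 25.67347) ≈ 158.87

159 units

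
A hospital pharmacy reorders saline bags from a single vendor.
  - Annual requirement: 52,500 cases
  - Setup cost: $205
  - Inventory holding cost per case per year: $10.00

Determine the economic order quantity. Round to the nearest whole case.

2DS/H = 2·52,500·205/10 = 2,152,500.00
EOQ = √2,152,500.00 ≈ 1,467.14

1,467 cases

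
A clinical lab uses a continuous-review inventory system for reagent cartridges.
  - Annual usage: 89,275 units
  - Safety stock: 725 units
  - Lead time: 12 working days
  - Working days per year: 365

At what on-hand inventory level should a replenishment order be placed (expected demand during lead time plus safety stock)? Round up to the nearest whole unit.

Daily demand d = 89,275 / 365 = 244.589 units/day
Demand during lead time = 244.589 × 12 = 2,935.07
Reorder point = 2,935.07 + 725 = 3,660.07 → round up

3,661 units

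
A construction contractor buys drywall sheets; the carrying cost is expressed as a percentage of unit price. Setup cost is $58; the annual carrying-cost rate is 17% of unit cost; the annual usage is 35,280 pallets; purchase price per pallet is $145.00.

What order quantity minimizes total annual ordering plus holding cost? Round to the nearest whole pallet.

Holding cost per pallet per year: H = 17% × $145 = $24.6500
2DS/H = 2·35,280·58/24.65 = 166,023.53
EOQ = √166,023.53 ≈ 407.46

407 pallets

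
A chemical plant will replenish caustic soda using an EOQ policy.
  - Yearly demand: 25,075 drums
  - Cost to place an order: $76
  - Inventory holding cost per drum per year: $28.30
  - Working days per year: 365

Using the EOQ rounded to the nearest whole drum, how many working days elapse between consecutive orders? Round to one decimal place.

5.3 days

2DS/H = 2·25,075·76/28.3 = 134,678.45
EOQ = √134,678.45 ≈ 366.99 → Q = 367 drums
Cycle time = (working days × Q)/D = (365 × 367) / 25,075 = 5.342 days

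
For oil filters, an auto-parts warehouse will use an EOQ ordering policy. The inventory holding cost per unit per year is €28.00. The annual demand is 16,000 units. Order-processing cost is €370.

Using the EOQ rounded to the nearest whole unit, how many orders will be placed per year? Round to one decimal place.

24.6 orders per year

2DS/H = 2·16,000·370/28 = 422,857.14
EOQ = √422,857.14 ≈ 650.27 → Q = 650
N = D/Q = 16,000/650 ≈ 24.615 orders/yr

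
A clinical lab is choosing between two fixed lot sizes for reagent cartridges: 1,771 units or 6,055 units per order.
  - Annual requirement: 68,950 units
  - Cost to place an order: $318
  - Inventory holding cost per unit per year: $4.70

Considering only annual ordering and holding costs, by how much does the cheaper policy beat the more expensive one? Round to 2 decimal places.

For each Q, cost = (D/Q)·S + (Q/2)·H.
TC(1,771) = (68,950/1,771)×318 + (1,771/2)×4.7 = $16,542.48
TC(6,055) = (68,950/6,055)×318 + (6,055/2)×4.7 = $17,850.41
Lots of 1,771 are cheaper by $1,307.92.

$1,307.92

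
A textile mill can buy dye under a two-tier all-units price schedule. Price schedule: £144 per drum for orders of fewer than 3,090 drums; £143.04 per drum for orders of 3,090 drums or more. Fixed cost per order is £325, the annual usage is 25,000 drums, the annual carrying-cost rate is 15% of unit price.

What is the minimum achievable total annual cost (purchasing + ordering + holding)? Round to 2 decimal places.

£3,611,778.97

H₁ = 15%×£144 = £21.6000;  H₂ = 15%×£143.04 = £21.4560
EOQ₁ = √(2×25,000×325/21.6000) = 867.36  (< 3,090, feasible at tier 1)
EOQ₂ = √(2×25,000×325/21.4560) = 870.27  (< 3,090 → use Q = 3,090 at tier-2 price)
TC(tier 1 (EOQ₁), Q≈867.4) = £3,618,734.99
TC(tier 2, Q≈3,090.0) = £3,611,778.97
Minimum at tier 2: £3,611,778.97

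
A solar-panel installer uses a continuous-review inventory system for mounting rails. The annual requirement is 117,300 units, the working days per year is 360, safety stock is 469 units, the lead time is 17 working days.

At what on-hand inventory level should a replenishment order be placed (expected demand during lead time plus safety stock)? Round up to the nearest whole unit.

Daily demand d = 117,300 / 360 = 325.833 units/day
Demand during lead time = 325.833 × 17 = 5,539.17
Reorder point = 5,539.17 + 469 = 6,008.17 → round up

6,009 units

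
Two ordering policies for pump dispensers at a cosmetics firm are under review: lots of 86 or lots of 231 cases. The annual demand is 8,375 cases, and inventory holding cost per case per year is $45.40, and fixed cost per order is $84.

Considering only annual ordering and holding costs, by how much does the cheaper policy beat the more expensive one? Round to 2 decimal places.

For each Q, cost = (D/Q)·S + (Q/2)·H.
TC(86) = (8,375/86)×84 + (86/2)×45.4 = $10,132.43
TC(231) = (8,375/231)×84 + (231/2)×45.4 = $8,289.15
Cheaper: Q = 231.  Difference = $1,843.28

$1,843.28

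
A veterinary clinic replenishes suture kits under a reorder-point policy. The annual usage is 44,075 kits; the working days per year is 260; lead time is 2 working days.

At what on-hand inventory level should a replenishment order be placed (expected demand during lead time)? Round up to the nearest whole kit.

Daily demand d = 44,075 / 260 = 169.519 kits/day
Demand during lead time = 169.519 × 2 = 339.04
Reorder point = 339.04 → round up

340 kits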